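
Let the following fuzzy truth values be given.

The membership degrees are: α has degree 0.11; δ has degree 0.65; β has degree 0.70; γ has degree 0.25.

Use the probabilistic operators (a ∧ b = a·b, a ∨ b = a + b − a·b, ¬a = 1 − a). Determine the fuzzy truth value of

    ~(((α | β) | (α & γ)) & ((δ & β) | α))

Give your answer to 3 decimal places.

0.619

α | β = a + b − a·b on (0.1100, 0.7000) = 0.7330
α & γ = a·b on (0.1100, 0.2500) = 0.0275
(α | β) | (α & γ) = a + b − a·b on (0.7330, 0.0275) = 0.7403
δ & β = a·b on (0.6500, 0.7000) = 0.4550
(δ & β) | α = a + b − a·b on (0.4550, 0.1100) = 0.5149
((α | β) | (α & γ)) & ((δ & β) | α) = a·b on (0.7403, 0.5149) = 0.3812
~(((α | β) | (α & γ)) & ((δ & β) | α)) = 1 − 0.3812 = 0.6188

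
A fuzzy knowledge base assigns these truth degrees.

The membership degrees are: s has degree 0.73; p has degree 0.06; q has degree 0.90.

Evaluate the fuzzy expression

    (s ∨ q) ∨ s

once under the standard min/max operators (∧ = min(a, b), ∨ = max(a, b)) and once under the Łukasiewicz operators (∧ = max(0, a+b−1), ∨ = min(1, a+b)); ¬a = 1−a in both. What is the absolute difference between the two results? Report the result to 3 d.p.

Under standard min/max:
  s ∨ q = max(a, b) on (0.73, 0.90) = 0.90
  (s ∨ q) ∨ s = max(a, b) on (0.90, 0.73) = 0.90
  → value = 0.9000
Under Łukasiewicz:
  s ∨ q = min(1, a+b) on (0.73, 0.90) = 1.00
  (s ∨ q) ∨ s = min(1, a+b) on (1.00, 0.73) = 1.00
  → value = 1.0000
|0.9000 − 1.0000| = 0.100

0.100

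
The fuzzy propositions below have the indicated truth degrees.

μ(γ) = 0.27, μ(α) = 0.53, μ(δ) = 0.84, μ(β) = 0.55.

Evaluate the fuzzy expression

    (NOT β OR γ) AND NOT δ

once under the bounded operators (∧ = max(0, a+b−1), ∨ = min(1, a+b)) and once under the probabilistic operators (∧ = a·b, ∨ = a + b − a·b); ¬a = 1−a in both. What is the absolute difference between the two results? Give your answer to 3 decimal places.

Under bounded:
  NOT β = 1 − 0.55 = 0.45
  NOT β OR γ = min(1, a+b) on (0.45, 0.27) = 0.72
  NOT δ = 1 − 0.84 = 0.16
  (NOT β OR γ) AND NOT δ = max(0, a+b−1) on (0.72, 0.16) = 0.00
  → value = 0.0000
Under probabilistic:
  NOT β = 1 − 0.5500 = 0.4500
  NOT β OR γ = a + b − a·b on (0.4500, 0.2700) = 0.5985
  NOT δ = 1 − 0.8400 = 0.1600
  (NOT β OR γ) AND NOT δ = a·b on (0.5985, 0.1600) = 0.0958
  → value = 0.0958
|0.0000 − 0.0958| = 0.096

0.096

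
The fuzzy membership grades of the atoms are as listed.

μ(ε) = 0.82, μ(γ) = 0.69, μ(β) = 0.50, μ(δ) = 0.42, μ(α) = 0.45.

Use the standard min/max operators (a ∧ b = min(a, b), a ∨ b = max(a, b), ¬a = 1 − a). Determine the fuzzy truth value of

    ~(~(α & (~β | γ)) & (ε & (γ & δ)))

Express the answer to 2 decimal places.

~β = 1 − 0.50 = 0.50
~β | γ = max(a, b) on (0.50, 0.69) = 0.69
α & (~β | γ) = min(a, b) on (0.45, 0.69) = 0.45
~(α & (~β | γ)) = 1 − 0.45 = 0.55
γ & δ = min(a, b) on (0.69, 0.42) = 0.42
ε & (γ & δ) = min(a, b) on (0.82, 0.42) = 0.42
~(α & (~β | γ)) & (ε & (γ & δ)) = min(a, b) on (0.55, 0.42) = 0.42
~(~(α & (~β | γ)) & (ε & (γ & δ))) = 1 − 0.42 = 0.58

0.58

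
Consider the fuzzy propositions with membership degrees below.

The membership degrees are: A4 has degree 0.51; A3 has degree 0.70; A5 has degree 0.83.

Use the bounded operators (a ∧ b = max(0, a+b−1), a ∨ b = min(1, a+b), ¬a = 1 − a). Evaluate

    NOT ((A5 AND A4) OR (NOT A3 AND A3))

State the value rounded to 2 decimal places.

0.66

A5 AND A4 = max(0, a+b−1) on (0.83, 0.51) = 0.34
NOT A3 = 1 − 0.70 = 0.30
NOT A3 AND A3 = max(0, a+b−1) on (0.30, 0.70) = 0.00
(A5 AND A4) OR (NOT A3 AND A3) = min(1, a+b) on (0.34, 0.00) = 0.34
NOT ((A5 AND A4) OR (NOT A3 AND A3)) = 1 − 0.34 = 0.66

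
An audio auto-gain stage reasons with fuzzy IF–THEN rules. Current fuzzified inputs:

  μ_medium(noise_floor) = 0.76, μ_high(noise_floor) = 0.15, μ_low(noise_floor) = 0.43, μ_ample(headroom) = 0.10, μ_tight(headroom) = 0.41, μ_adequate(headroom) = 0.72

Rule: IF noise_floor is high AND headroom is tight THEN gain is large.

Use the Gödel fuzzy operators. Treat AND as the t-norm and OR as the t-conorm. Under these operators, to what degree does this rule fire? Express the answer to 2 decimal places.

0.15

firing strength: high=0.15, tight=0.41; AND[min(a, b)] → w = 0.15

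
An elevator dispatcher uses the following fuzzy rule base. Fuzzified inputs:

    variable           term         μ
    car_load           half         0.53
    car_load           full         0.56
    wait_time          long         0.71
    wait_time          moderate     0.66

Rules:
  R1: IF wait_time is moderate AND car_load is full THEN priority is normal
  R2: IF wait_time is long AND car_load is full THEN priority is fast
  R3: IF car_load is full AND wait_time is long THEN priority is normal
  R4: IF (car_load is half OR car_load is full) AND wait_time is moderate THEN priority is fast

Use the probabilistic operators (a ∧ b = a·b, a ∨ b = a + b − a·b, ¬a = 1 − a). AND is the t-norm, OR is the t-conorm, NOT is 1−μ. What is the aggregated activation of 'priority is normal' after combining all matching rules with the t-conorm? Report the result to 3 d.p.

R1: moderate=0.66, full=0.56; AND[a·b] → w = 0.3696
R2: long=0.71, full=0.56; AND[a·b] → w = 0.3976
R3: full=0.56, long=0.71; AND[a·b] → w = 0.3976
R4: (half=0.53 OR full=0.56) = 0.7932; AND[a·b] with moderate=0.66 → w = 0.5235
Rules with consequent 'normal': {R1, R3} → strengths 0.3696, 0.3976
Aggregate via t-conorm [a + b − a·b]: 0.6202

0.620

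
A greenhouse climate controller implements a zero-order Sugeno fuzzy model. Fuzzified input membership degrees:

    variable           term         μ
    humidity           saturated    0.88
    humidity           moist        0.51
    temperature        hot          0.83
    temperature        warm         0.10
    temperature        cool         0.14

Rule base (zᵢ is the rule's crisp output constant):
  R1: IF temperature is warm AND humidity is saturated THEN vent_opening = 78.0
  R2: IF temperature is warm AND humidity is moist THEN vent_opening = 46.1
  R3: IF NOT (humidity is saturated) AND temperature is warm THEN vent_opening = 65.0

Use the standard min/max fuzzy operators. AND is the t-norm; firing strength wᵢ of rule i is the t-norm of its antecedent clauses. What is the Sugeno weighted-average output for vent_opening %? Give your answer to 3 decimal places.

63.033

R1 (z=78.0): warm=0.10, saturated=0.88; AND[min(a, b)] → w = 0.10
R2 (z=46.1): warm=0.10, moist=0.51; AND[min(a, b)] → w = 0.10
R3 (z=65.0): ¬saturated=1−0.88=0.12, warm=0.10; AND[min(a, b)] → w = 0.10
Weighted average = (0.10·78.0 + 0.10·46.1 + 0.10·65.0) / (0.10 + 0.10 + 0.10)
  = 18.9100 / 0.3000 = 63.033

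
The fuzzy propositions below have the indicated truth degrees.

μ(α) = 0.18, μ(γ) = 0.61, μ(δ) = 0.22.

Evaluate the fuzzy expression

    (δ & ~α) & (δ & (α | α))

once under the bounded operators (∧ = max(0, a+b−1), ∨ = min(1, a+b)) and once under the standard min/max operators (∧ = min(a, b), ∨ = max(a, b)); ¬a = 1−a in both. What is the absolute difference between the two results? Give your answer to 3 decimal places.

Under bounded:
  ~α = 1 − 0.18 = 0.82
  δ & ~α = max(0, a+b−1) on (0.22, 0.82) = 0.04
  α | α = min(1, a+b) on (0.18, 0.18) = 0.36
  δ & (α | α) = max(0, a+b−1) on (0.22, 0.36) = 0.00
  (δ & ~α) & (δ & (α | α)) = max(0, a+b−1) on (0.04, 0.00) = 0.00
  → value = 0.0000
Under standard min/max:
  ~α = 1 − 0.18 = 0.82
  δ & ~α = min(a, b) on (0.22, 0.82) = 0.22
  α | α = max(a, b) on (0.18, 0.18) = 0.18
  δ & (α | α) = min(a, b) on (0.22, 0.18) = 0.18
  (δ & ~α) & (δ & (α | α)) = min(a, b) on (0.22, 0.18) = 0.18
  → value = 0.1800
|0.0000 − 0.1800| = 0.180

0.180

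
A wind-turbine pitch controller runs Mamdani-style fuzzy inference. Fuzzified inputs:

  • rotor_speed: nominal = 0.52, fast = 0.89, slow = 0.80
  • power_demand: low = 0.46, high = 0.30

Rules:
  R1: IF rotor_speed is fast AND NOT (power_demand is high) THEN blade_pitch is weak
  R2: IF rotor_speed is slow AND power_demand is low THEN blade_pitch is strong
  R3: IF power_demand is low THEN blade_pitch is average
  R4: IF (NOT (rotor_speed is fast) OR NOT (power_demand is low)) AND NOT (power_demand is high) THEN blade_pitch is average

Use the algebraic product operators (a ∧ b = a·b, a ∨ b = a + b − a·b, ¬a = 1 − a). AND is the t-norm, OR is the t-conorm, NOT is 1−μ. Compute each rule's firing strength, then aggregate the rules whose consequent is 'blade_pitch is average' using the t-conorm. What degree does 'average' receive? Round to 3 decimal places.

0.683

R1: fast=0.89, ¬high=1−0.30=0.70; AND[a·b] → w = 0.6230
R2: slow=0.80, low=0.46; AND[a·b] → w = 0.3680
R3: low=0.46 → w = 0.4600
R4: (¬fast=1−0.89=0.11 OR ¬low=1−0.46=0.54) = 0.5906; AND[a·b] with ¬high=1−0.30=0.70 → w = 0.4134
Rules with consequent 'average': {R3, R4} → strengths 0.4600, 0.4134
Aggregate via t-conorm [a + b − a·b]: 0.6832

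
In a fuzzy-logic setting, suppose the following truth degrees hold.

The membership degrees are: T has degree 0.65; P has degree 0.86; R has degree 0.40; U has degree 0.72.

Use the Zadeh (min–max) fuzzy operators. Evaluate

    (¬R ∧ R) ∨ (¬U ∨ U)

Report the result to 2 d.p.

0.72

¬R = 1 − 0.40 = 0.60
¬R ∧ R = min(a, b) on (0.60, 0.40) = 0.40
¬U = 1 − 0.72 = 0.28
¬U ∨ U = max(a, b) on (0.28, 0.72) = 0.72
(¬R ∧ R) ∨ (¬U ∨ U) = max(a, b) on (0.40, 0.72) = 0.72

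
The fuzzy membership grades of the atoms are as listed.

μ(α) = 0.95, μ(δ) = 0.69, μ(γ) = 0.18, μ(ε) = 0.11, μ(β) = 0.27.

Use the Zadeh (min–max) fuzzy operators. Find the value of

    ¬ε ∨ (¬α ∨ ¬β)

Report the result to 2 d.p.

0.89

¬ε = 1 − 0.11 = 0.89
¬α = 1 − 0.95 = 0.05
¬β = 1 − 0.27 = 0.73
¬α ∨ ¬β = max(a, b) on (0.05, 0.73) = 0.73
¬ε ∨ (¬α ∨ ¬β) = max(a, b) on (0.89, 0.73) = 0.89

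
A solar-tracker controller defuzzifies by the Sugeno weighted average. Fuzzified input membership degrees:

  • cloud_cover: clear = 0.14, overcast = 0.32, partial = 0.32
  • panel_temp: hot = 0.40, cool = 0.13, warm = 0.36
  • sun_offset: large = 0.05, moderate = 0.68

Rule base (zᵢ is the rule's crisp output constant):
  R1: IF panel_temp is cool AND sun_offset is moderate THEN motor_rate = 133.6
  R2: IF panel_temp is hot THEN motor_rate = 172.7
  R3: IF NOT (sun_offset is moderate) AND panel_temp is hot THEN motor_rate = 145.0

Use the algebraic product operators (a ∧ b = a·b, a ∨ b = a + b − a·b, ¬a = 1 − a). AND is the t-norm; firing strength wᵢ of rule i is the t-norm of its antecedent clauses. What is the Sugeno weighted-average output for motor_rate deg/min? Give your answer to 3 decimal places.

R1 (z=133.6): cool=0.13, moderate=0.68; AND[a·b] → w = 0.0884
R2 (z=172.7): hot=0.40 → w = 0.4000
R3 (z=145.0): ¬moderate=1−0.68=0.32, hot=0.40; AND[a·b] → w = 0.1280
Weighted average = (0.0884·133.6 + 0.4000·172.7 + 0.1280·145.0) / (0.0884 + 0.4000 + 0.1280)
  = 99.4502 / 0.6164 = 161.340

161.340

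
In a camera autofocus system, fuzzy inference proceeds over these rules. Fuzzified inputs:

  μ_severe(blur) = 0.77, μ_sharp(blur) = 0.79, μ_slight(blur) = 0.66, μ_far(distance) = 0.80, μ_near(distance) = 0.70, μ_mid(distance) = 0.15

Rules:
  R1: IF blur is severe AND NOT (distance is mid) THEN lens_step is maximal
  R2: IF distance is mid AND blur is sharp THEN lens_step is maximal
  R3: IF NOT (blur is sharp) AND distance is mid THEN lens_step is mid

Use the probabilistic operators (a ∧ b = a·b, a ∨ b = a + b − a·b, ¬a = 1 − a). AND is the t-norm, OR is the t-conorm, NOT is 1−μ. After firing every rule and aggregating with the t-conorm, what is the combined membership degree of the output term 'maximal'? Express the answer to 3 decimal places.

0.695

R1: severe=0.77, ¬mid=1−0.15=0.85; AND[a·b] → w = 0.6545
R2: mid=0.15, sharp=0.79; AND[a·b] → w = 0.1185
R3: ¬sharp=1−0.79=0.21, mid=0.15; AND[a·b] → w = 0.0315
Rules with consequent 'maximal': {R1, R2} → strengths 0.6545, 0.1185
Aggregate via t-conorm [a + b − a·b]: 0.6954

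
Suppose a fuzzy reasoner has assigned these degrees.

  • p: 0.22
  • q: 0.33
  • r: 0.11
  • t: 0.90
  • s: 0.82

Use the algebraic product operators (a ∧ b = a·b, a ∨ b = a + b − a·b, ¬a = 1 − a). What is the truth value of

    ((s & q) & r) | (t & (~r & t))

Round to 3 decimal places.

s & q = a·b on (0.8200, 0.3300) = 0.2706
(s & q) & r = a·b on (0.2706, 0.1100) = 0.0298
~r = 1 − 0.1100 = 0.8900
~r & t = a·b on (0.8900, 0.9000) = 0.8010
t & (~r & t) = a·b on (0.9000, 0.8010) = 0.7209
((s & q) & r) | (t & (~r & t)) = a + b − a·b on (0.0298, 0.7209) = 0.7292

0.729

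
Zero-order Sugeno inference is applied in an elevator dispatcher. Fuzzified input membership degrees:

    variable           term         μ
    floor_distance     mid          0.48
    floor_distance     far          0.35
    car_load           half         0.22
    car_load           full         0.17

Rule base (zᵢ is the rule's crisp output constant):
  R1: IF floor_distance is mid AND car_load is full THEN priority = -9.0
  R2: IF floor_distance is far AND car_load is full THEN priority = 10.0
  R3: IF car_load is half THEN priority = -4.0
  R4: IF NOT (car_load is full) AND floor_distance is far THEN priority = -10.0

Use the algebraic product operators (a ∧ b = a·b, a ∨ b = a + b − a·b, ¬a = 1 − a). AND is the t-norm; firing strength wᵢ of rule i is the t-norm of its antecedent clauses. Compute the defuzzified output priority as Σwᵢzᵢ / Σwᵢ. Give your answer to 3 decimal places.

R1 (z=-9.0): mid=0.48, full=0.17; AND[a·b] → w = 0.0816
R2 (z=10.0): far=0.35, full=0.17; AND[a·b] → w = 0.0595
R3 (z=-4.0): half=0.22 → w = 0.2200
R4 (z=-10.0): ¬full=1−0.17=0.83, far=0.35; AND[a·b] → w = 0.2905
Weighted average = (0.0816·-9.0 + 0.0595·10.0 + 0.2200·-4.0 + 0.2905·-10.0) / (0.0816 + 0.0595 + 0.2200 + 0.2905)
  = -3.9244 / 0.6516 = -6.023

-6.023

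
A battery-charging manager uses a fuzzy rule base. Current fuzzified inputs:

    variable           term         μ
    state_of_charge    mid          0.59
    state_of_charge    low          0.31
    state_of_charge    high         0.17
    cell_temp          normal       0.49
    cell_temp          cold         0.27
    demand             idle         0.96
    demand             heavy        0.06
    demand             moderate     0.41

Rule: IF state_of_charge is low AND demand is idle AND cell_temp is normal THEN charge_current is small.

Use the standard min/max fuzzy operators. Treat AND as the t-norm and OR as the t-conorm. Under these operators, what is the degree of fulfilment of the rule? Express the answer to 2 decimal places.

firing strength: low=0.31, idle=0.96, normal=0.49; AND[min(a, b)] → w = 0.31

0.31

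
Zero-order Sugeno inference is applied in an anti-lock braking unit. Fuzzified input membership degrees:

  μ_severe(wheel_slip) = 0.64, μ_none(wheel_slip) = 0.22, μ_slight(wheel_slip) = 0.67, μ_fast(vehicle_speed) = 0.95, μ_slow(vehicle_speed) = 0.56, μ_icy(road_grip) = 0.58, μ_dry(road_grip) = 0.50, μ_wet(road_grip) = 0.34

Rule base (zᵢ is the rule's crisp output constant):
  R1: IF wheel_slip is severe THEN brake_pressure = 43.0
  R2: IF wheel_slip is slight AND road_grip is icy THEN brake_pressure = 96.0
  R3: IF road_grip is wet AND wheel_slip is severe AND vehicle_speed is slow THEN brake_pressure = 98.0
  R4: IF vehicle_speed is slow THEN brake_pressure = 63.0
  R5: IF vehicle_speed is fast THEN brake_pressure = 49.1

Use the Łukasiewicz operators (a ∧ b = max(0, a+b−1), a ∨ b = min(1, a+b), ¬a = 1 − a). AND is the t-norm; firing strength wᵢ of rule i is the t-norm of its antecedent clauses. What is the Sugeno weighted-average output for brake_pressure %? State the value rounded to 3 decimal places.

R1 (z=43.0): severe=0.64 → w = 0.64
R2 (z=96.0): slight=0.67, icy=0.58; AND[max(0, a+b−1)] → w = 0.25
R3 (z=98.0): wet=0.34, severe=0.64, slow=0.56; AND[max(0, a+b−1)] → w = 0.00
R4 (z=63.0): slow=0.56 → w = 0.56
R5 (z=49.1): fast=0.95 → w = 0.95
Weighted average = (0.64·43.0 + 0.25·96.0 + 0.00·98.0 + 0.56·63.0 + 0.95·49.1) / (0.64 + 0.25 + 0.00 + 0.56 + 0.95)
  = 133.4450 / 2.4000 = 55.602

55.602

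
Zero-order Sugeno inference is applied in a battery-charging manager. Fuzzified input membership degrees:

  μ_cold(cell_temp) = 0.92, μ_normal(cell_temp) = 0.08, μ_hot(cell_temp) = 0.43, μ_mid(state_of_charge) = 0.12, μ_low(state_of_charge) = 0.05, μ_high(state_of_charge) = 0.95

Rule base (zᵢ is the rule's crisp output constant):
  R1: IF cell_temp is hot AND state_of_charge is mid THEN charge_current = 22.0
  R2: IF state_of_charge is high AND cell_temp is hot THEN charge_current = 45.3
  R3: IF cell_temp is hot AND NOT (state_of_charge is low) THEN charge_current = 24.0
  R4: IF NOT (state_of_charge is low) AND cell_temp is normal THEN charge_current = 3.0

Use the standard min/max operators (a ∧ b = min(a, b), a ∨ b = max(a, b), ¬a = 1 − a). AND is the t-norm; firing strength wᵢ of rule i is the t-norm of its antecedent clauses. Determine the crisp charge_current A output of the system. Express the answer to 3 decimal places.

R1 (z=22.0): hot=0.43, mid=0.12; AND[min(a, b)] → w = 0.12
R2 (z=45.3): high=0.95, hot=0.43; AND[min(a, b)] → w = 0.43
R3 (z=24.0): hot=0.43, ¬low=1−0.05=0.95; AND[min(a, b)] → w = 0.43
R4 (z=3.0): ¬low=1−0.05=0.95, normal=0.08; AND[min(a, b)] → w = 0.08
Weighted average = (0.12·22.0 + 0.43·45.3 + 0.43·24.0 + 0.08·3.0) / (0.12 + 0.43 + 0.43 + 0.08)
  = 32.6790 / 1.0600 = 30.829

30.829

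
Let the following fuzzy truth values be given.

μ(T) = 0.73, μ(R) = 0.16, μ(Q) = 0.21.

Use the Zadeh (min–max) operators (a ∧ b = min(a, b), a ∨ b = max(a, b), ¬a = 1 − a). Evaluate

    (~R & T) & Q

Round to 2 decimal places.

0.21

~R = 1 − 0.16 = 0.84
~R & T = min(a, b) on (0.84, 0.73) = 0.73
(~R & T) & Q = min(a, b) on (0.73, 0.21) = 0.21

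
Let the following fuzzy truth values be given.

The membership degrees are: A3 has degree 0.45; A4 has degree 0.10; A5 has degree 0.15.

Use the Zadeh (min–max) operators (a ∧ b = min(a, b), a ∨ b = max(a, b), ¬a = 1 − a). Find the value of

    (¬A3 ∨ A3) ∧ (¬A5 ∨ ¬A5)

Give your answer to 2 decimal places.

¬A3 = 1 − 0.45 = 0.55
¬A3 ∨ A3 = max(a, b) on (0.55, 0.45) = 0.55
¬A5 = 1 − 0.15 = 0.85
¬A5 = 1 − 0.15 = 0.85
¬A5 ∨ ¬A5 = max(a, b) on (0.85, 0.85) = 0.85
(¬A3 ∨ A3) ∧ (¬A5 ∨ ¬A5) = min(a, b) on (0.55, 0.85) = 0.55

0.55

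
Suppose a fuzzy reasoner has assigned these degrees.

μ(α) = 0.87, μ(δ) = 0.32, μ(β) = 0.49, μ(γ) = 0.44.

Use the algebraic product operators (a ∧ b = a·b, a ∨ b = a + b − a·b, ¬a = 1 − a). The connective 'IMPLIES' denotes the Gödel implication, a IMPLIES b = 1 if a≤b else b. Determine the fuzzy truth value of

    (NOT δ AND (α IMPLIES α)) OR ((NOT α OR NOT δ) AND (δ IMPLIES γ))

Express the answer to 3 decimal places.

0.911

NOT δ = 1 − 0.3200 = 0.6800
α IMPLIES α  [Gödel: 1 if a≤b else b] with a=0.8700, b=0.8700 → 1.0000
NOT δ AND (α IMPLIES α) = a·b on (0.6800, 1.0000) = 0.6800
NOT α = 1 − 0.8700 = 0.1300
NOT δ = 1 − 0.3200 = 0.6800
NOT α OR NOT δ = a + b − a·b on (0.1300, 0.6800) = 0.7216
δ IMPLIES γ  [Gödel: 1 if a≤b else b] with a=0.3200, b=0.4400 → 1.0000
(NOT α OR NOT δ) AND (δ IMPLIES γ) = a·b on (0.7216, 1.0000) = 0.7216
(NOT δ AND (α IMPLIES α)) OR ((NOT α OR NOT δ) AND (δ IMPLIES γ)) = a + b − a·b on (0.6800, 0.7216) = 0.9109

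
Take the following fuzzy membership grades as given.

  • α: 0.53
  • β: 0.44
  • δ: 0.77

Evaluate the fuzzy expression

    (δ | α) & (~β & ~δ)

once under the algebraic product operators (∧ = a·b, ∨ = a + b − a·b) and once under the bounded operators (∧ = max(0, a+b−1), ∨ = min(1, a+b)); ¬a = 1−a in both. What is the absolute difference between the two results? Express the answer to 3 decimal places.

Under algebraic product:
  δ | α = a + b − a·b on (0.7700, 0.5300) = 0.8919
  ~β = 1 − 0.4400 = 0.5600
  ~δ = 1 − 0.7700 = 0.2300
  ~β & ~δ = a·b on (0.5600, 0.2300) = 0.1288
  (δ | α) & (~β & ~δ) = a·b on (0.8919, 0.1288) = 0.1149
  → value = 0.1149
Under bounded:
  δ | α = min(1, a+b) on (0.77, 0.53) = 1.00
  ~β = 1 − 0.44 = 0.56
  ~δ = 1 − 0.77 = 0.23
  ~β & ~δ = max(0, a+b−1) on (0.56, 0.23) = 0.00
  (δ | α) & (~β & ~δ) = max(0, a+b−1) on (1.00, 0.00) = 0.00
  → value = 0.0000
|0.1149 − 0.0000| = 0.115

0.115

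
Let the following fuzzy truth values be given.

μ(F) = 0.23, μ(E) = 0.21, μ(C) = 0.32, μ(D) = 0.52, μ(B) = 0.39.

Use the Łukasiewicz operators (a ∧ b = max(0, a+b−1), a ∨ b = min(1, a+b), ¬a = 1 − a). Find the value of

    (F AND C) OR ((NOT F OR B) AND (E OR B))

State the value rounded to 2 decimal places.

F AND C = max(0, a+b−1) on (0.23, 0.32) = 0.00
NOT F = 1 − 0.23 = 0.77
NOT F OR B = min(1, a+b) on (0.77, 0.39) = 1.00
E OR B = min(1, a+b) on (0.21, 0.39) = 0.60
(NOT F OR B) AND (E OR B) = max(0, a+b−1) on (1.00, 0.60) = 0.60
(F AND C) OR ((NOT F OR B) AND (E OR B)) = min(1, a+b) on (0.00, 0.60) = 0.60

0.60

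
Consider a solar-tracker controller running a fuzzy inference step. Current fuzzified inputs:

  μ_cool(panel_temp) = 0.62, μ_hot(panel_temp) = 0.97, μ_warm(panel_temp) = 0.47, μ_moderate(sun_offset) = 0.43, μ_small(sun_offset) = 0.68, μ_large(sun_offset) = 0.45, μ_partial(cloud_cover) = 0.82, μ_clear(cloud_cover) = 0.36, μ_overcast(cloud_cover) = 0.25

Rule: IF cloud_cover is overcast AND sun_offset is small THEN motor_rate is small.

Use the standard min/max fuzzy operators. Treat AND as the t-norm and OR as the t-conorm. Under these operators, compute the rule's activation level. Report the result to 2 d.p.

0.25

firing strength: overcast=0.25, small=0.68; AND[min(a, b)] → w = 0.25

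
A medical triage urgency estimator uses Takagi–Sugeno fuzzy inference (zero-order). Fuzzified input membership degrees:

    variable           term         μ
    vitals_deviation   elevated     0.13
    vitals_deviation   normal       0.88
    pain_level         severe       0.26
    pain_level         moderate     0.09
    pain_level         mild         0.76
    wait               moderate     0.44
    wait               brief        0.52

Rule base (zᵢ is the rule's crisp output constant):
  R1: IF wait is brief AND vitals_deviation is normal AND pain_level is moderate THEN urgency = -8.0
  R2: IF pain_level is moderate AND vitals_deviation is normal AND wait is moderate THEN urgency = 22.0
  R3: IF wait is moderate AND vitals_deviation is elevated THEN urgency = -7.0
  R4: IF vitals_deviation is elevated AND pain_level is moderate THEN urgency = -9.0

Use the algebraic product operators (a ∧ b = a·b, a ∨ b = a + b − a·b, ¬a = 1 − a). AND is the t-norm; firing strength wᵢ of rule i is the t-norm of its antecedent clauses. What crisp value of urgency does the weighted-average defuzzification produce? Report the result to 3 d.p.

-0.473

R1 (z=-8.0): brief=0.52, normal=0.88, moderate=0.09; AND[a·b] → w = 0.0412
R2 (z=22.0): moderate=0.09, normal=0.88, moderate=0.44; AND[a·b] → w = 0.0348
R3 (z=-7.0): moderate=0.44, elevated=0.13; AND[a·b] → w = 0.0572
R4 (z=-9.0): elevated=0.13, moderate=0.09; AND[a·b] → w = 0.0117
Weighted average = (0.0412·-8.0 + 0.0348·22.0 + 0.0572·-7.0 + 0.0117·-9.0) / (0.0412 + 0.0348 + 0.0572 + 0.0117)
  = -0.0685 / 0.1449 = -0.473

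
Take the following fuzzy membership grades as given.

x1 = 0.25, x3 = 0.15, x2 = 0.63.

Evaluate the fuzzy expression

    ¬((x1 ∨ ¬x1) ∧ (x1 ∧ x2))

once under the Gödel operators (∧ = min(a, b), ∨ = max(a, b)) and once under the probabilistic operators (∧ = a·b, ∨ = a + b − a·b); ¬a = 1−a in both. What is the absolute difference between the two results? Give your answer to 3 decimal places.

Under Gödel:
  ¬x1 = 1 − 0.25 = 0.75
  x1 ∨ ¬x1 = max(a, b) on (0.25, 0.75) = 0.75
  x1 ∧ x2 = min(a, b) on (0.25, 0.63) = 0.25
  (x1 ∨ ¬x1) ∧ (x1 ∧ x2) = min(a, b) on (0.75, 0.25) = 0.25
  ¬((x1 ∨ ¬x1) ∧ (x1 ∧ x2)) = 1 − 0.25 = 0.75
  → value = 0.7500
Under probabilistic:
  ¬x1 = 1 − 0.2500 = 0.7500
  x1 ∨ ¬x1 = a + b − a·b on (0.2500, 0.7500) = 0.8125
  x1 ∧ x2 = a·b on (0.2500, 0.6300) = 0.1575
  (x1 ∨ ¬x1) ∧ (x1 ∧ x2) = a·b on (0.8125, 0.1575) = 0.1280
  ¬((x1 ∨ ¬x1) ∧ (x1 ∧ x2)) = 1 − 0.1280 = 0.8720
  → value = 0.8720
|0.7500 − 0.8720| = 0.122

0.122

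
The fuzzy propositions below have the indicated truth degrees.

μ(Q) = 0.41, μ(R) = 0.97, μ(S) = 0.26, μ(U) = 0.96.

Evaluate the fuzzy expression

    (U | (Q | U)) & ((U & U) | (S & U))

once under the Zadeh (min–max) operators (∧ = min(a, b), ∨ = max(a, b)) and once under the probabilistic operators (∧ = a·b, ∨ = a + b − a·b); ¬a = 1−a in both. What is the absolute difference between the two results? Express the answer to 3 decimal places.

0.020

Under Zadeh (min–max):
  Q | U = max(a, b) on (0.41, 0.96) = 0.96
  U | (Q | U) = max(a, b) on (0.96, 0.96) = 0.96
  U & U = min(a, b) on (0.96, 0.96) = 0.96
  S & U = min(a, b) on (0.26, 0.96) = 0.26
  (U & U) | (S & U) = max(a, b) on (0.96, 0.26) = 0.96
  (U | (Q | U)) & ((U & U) | (S & U)) = min(a, b) on (0.96, 0.96) = 0.96
  → value = 0.9600
Under probabilistic:
  Q | U = a + b − a·b on (0.4100, 0.9600) = 0.9764
  U | (Q | U) = a + b − a·b on (0.9600, 0.9764) = 0.9991
  U & U = a·b on (0.9600, 0.9600) = 0.9216
  S & U = a·b on (0.2600, 0.9600) = 0.2496
  (U & U) | (S & U) = a + b − a·b on (0.9216, 0.2496) = 0.9412
  (U | (Q | U)) & ((U & U) | (S & U)) = a·b on (0.9991, 0.9412) = 0.9403
  → value = 0.9403
|0.9600 − 0.9403| = 0.020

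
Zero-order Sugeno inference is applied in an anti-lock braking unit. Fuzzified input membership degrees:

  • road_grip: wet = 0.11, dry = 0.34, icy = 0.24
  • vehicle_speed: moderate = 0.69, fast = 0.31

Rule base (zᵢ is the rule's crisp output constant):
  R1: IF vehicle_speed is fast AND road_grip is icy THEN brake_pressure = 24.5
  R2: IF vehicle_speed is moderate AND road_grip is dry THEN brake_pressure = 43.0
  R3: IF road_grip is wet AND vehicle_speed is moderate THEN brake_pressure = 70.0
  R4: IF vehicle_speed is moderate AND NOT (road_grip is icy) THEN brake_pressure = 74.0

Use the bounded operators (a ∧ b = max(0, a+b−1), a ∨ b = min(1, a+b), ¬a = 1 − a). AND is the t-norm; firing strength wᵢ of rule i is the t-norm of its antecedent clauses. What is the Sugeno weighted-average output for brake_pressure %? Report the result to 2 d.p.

72.06

R1 (z=24.5): fast=0.31, icy=0.24; AND[max(0, a+b−1)] → w = 0.00
R2 (z=43.0): moderate=0.69, dry=0.34; AND[max(0, a+b−1)] → w = 0.03
R3 (z=70.0): wet=0.11, moderate=0.69; AND[max(0, a+b−1)] → w = 0.00
R4 (z=74.0): moderate=0.69, ¬icy=1−0.24=0.76; AND[max(0, a+b−1)] → w = 0.45
Weighted average = (0.00·24.5 + 0.03·43.0 + 0.00·70.0 + 0.45·74.0) / (0.00 + 0.03 + 0.00 + 0.45)
  = 34.5900 / 0.4800 = 72.06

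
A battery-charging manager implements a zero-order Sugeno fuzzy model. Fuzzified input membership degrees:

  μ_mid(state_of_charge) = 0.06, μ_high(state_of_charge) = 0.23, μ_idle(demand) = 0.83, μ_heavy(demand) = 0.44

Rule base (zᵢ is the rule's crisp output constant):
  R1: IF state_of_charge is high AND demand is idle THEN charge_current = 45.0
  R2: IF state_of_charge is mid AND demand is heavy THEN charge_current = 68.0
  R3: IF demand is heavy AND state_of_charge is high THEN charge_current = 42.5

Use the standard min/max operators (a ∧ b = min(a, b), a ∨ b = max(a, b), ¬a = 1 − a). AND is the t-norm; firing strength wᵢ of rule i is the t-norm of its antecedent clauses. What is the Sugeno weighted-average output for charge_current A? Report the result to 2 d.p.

46.55

R1 (z=45.0): high=0.23, idle=0.83; AND[min(a, b)] → w = 0.23
R2 (z=68.0): mid=0.06, heavy=0.44; AND[min(a, b)] → w = 0.06
R3 (z=42.5): heavy=0.44, high=0.23; AND[min(a, b)] → w = 0.23
Weighted average = (0.23·45.0 + 0.06·68.0 + 0.23·42.5) / (0.23 + 0.06 + 0.23)
  = 24.2050 / 0.5200 = 46.55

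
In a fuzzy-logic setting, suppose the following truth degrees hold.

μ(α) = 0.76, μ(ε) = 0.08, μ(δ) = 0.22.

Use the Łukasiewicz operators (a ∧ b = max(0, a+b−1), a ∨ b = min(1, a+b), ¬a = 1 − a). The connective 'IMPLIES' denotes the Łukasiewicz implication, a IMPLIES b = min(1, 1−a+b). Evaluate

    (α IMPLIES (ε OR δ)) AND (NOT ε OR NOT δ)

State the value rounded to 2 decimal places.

ε OR δ = min(1, a+b) on (0.08, 0.22) = 0.30
α IMPLIES (ε OR δ)  [Łukasiewicz: min(1, 1−a+b)] with a=0.76, b=0.30 → 0.54
NOT ε = 1 − 0.08 = 0.92
NOT δ = 1 − 0.22 = 0.78
NOT ε OR NOT δ = min(1, a+b) on (0.92, 0.78) = 1.00
(α IMPLIES (ε OR δ)) AND (NOT ε OR NOT δ) = max(0, a+b−1) on (0.54, 1.00) = 0.54

0.54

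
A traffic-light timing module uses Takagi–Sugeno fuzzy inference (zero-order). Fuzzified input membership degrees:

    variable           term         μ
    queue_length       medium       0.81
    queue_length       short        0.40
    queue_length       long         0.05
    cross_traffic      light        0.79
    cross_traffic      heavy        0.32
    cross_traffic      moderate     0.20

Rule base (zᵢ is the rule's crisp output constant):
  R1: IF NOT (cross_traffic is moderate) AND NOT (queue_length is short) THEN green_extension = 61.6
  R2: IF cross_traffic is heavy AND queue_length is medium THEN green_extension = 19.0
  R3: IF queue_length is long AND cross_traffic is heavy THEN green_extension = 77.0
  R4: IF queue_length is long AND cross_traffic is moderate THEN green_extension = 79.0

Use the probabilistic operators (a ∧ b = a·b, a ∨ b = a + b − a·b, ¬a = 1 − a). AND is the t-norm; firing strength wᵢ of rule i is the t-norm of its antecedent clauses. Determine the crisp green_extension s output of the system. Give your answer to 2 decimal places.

47.72

R1 (z=61.6): ¬moderate=1−0.20=0.80, ¬short=1−0.40=0.60; AND[a·b] → w = 0.4800
R2 (z=19.0): heavy=0.32, medium=0.81; AND[a·b] → w = 0.2592
R3 (z=77.0): long=0.05, heavy=0.32; AND[a·b] → w = 0.0160
R4 (z=79.0): long=0.05, moderate=0.20; AND[a·b] → w = 0.0100
Weighted average = (0.4800·61.6 + 0.2592·19.0 + 0.0160·77.0 + 0.0100·79.0) / (0.4800 + 0.2592 + 0.0160 + 0.0100)
  = 36.5148 / 0.7652 = 47.72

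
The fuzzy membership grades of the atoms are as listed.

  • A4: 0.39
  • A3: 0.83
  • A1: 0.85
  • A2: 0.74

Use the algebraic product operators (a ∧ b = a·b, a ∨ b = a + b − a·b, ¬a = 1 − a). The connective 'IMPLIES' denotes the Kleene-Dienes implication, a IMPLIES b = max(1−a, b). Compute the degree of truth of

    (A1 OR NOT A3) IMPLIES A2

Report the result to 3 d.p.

0.740

NOT A3 = 1 − 0.8300 = 0.1700
A1 OR NOT A3 = a + b − a·b on (0.8500, 0.1700) = 0.8755
(A1 OR NOT A3) IMPLIES A2  [Kleene-Dienes: max(1−a, b)] with a=0.8755, b=0.7400 → 0.7400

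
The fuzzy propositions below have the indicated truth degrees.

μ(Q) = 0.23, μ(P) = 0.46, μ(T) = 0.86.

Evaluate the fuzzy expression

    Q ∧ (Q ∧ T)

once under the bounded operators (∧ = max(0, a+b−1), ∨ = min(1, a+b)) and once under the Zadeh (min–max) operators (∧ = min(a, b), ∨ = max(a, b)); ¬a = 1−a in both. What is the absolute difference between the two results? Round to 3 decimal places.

0.230

Under bounded:
  Q ∧ T = max(0, a+b−1) on (0.23, 0.86) = 0.09
  Q ∧ (Q ∧ T) = max(0, a+b−1) on (0.23, 0.09) = 0.00
  → value = 0.0000
Under Zadeh (min–max):
  Q ∧ T = min(a, b) on (0.23, 0.86) = 0.23
  Q ∧ (Q ∧ T) = min(a, b) on (0.23, 0.23) = 0.23
  → value = 0.2300
|0.0000 − 0.2300| = 0.230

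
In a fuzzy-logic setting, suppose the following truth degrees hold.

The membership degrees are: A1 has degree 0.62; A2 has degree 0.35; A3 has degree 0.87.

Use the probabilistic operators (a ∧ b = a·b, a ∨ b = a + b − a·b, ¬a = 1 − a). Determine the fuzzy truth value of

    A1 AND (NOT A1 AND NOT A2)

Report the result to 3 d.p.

0.153

NOT A1 = 1 − 0.6200 = 0.3800
NOT A2 = 1 − 0.3500 = 0.6500
NOT A1 AND NOT A2 = a·b on (0.3800, 0.6500) = 0.2470
A1 AND (NOT A1 AND NOT A2) = a·b on (0.6200, 0.2470) = 0.1531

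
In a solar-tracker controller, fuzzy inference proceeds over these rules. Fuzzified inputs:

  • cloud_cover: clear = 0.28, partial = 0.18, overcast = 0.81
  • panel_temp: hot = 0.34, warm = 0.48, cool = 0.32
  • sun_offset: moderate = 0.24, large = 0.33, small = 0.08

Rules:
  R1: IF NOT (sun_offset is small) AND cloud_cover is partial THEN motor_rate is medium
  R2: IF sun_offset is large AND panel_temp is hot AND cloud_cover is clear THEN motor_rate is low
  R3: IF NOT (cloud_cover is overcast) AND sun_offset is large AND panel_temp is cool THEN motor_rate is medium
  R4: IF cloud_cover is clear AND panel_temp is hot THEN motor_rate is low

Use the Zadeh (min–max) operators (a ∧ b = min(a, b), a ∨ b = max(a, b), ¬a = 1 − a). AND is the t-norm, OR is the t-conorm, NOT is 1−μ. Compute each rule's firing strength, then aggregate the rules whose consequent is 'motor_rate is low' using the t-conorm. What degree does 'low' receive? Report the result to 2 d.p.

0.28

R1: ¬small=1−0.08=0.92, partial=0.18; AND[min(a, b)] → w = 0.18
R2: large=0.33, hot=0.34, clear=0.28; AND[min(a, b)] → w = 0.28
R3: ¬overcast=1−0.81=0.19, large=0.33, cool=0.32; AND[min(a, b)] → w = 0.19
R4: clear=0.28, hot=0.34; AND[min(a, b)] → w = 0.28
Rules with consequent 'low': {R2, R4} → strengths 0.28, 0.28
Aggregate via t-conorm [max(a, b)]: 0.28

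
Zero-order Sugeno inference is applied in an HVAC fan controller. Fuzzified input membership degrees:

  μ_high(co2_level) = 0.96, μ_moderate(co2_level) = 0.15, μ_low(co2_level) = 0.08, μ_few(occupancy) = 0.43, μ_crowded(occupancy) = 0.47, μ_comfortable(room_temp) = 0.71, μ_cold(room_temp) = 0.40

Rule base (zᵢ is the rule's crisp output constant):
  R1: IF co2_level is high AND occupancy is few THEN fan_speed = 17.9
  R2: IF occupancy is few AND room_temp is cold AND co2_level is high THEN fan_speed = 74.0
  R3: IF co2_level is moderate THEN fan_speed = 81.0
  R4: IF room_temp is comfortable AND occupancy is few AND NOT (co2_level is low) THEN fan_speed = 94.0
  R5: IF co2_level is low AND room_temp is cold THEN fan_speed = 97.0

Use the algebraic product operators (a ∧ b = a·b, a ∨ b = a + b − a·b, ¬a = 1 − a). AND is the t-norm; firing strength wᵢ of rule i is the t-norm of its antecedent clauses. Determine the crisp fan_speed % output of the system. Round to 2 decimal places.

R1 (z=17.9): high=0.96, few=0.43; AND[a·b] → w = 0.4128
R2 (z=74.0): few=0.43, cold=0.40, high=0.96; AND[a·b] → w = 0.1651
R3 (z=81.0): moderate=0.15 → w = 0.1500
R4 (z=94.0): comfortable=0.71, few=0.43, ¬low=1−0.08=0.92; AND[a·b] → w = 0.2809
R5 (z=97.0): low=0.08, cold=0.40; AND[a·b] → w = 0.0320
Weighted average = (0.4128·17.9 + 0.1651·74.0 + 0.1500·81.0 + 0.2809·94.0 + 0.0320·97.0) / (0.4128 + 0.1651 + 0.1500 + 0.2809 + 0.0320)
  = 61.2643 / 1.0408 = 58.86

58.86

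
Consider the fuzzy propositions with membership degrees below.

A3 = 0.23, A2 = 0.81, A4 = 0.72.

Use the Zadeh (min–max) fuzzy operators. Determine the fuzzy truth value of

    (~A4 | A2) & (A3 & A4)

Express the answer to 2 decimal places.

~A4 = 1 − 0.72 = 0.28
~A4 | A2 = max(a, b) on (0.28, 0.81) = 0.81
A3 & A4 = min(a, b) on (0.23, 0.72) = 0.23
(~A4 | A2) & (A3 & A4) = min(a, b) on (0.81, 0.23) = 0.23

0.23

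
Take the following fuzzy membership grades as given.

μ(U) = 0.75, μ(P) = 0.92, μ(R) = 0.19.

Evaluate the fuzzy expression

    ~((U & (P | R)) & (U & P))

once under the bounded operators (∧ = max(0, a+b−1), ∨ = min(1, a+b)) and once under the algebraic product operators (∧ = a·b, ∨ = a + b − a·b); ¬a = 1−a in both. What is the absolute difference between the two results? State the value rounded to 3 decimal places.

Under bounded:
  P | R = min(1, a+b) on (0.92, 0.19) = 1.00
  U & (P | R) = max(0, a+b−1) on (0.75, 1.00) = 0.75
  U & P = max(0, a+b−1) on (0.75, 0.92) = 0.67
  (U & (P | R)) & (U & P) = max(0, a+b−1) on (0.75, 0.67) = 0.42
  ~((U & (P | R)) & (U & P)) = 1 − 0.42 = 0.58
  → value = 0.5800
Under algebraic product:
  P | R = a + b − a·b on (0.9200, 0.1900) = 0.9352
  U & (P | R) = a·b on (0.7500, 0.9352) = 0.7014
  U & P = a·b on (0.7500, 0.9200) = 0.6900
  (U & (P | R)) & (U & P) = a·b on (0.7014, 0.6900) = 0.4840
  ~((U & (P | R)) & (U & P)) = 1 − 0.4840 = 0.5160
  → value = 0.5160
|0.5800 − 0.5160| = 0.064

0.064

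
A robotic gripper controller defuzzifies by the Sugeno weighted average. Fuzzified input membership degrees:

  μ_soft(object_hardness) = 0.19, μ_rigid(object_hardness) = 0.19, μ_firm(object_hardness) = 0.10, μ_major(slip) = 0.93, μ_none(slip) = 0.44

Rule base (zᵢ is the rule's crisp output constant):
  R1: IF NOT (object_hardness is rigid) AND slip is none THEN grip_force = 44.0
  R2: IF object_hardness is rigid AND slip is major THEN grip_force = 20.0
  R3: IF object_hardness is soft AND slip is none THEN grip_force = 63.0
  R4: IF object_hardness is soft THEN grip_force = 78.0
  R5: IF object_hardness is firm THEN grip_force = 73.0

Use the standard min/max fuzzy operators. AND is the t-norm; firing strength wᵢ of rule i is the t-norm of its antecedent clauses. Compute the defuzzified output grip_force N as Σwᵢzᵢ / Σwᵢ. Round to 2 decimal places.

51.58

R1 (z=44.0): ¬rigid=1−0.19=0.81, none=0.44; AND[min(a, b)] → w = 0.44
R2 (z=20.0): rigid=0.19, major=0.93; AND[min(a, b)] → w = 0.19
R3 (z=63.0): soft=0.19, none=0.44; AND[min(a, b)] → w = 0.19
R4 (z=78.0): soft=0.19 → w = 0.19
R5 (z=73.0): firm=0.10 → w = 0.10
Weighted average = (0.44·44.0 + 0.19·20.0 + 0.19·63.0 + 0.19·78.0 + 0.10·73.0) / (0.44 + 0.19 + 0.19 + 0.19 + 0.10)
  = 57.2500 / 1.1100 = 51.58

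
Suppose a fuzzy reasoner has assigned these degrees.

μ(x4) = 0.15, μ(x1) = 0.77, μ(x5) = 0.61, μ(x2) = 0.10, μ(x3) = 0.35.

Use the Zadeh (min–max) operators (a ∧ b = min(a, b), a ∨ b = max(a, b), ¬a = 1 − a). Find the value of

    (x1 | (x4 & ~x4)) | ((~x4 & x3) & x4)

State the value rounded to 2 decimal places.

~x4 = 1 − 0.15 = 0.85
x4 & ~x4 = min(a, b) on (0.15, 0.85) = 0.15
x1 | (x4 & ~x4) = max(a, b) on (0.77, 0.15) = 0.77
~x4 = 1 − 0.15 = 0.85
~x4 & x3 = min(a, b) on (0.85, 0.35) = 0.35
(~x4 & x3) & x4 = min(a, b) on (0.35, 0.15) = 0.15
(x1 | (x4 & ~x4)) | ((~x4 & x3) & x4) = max(a, b) on (0.77, 0.15) = 0.77

0.77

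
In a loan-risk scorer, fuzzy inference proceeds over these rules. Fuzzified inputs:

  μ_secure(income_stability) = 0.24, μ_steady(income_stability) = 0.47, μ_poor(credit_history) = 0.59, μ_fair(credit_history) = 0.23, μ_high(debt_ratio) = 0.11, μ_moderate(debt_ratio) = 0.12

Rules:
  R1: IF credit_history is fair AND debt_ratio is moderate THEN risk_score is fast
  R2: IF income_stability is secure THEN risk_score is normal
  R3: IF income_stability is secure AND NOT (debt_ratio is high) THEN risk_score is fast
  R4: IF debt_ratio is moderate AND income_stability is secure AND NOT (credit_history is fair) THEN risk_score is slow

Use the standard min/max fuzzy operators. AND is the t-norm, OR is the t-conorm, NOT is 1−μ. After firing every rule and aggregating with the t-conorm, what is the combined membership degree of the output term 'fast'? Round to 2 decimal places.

0.24

R1: fair=0.23, moderate=0.12; AND[min(a, b)] → w = 0.12
R2: secure=0.24 → w = 0.24
R3: secure=0.24, ¬high=1−0.11=0.89; AND[min(a, b)] → w = 0.24
R4: moderate=0.12, secure=0.24, ¬fair=1−0.23=0.77; AND[min(a, b)] → w = 0.12
Rules with consequent 'fast': {R1, R3} → strengths 0.12, 0.24
Aggregate via t-conorm [max(a, b)]: 0.24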